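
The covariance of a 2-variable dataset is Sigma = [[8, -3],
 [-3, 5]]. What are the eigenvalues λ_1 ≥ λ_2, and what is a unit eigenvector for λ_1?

Step 1 — characteristic polynomial of 2×2 Sigma:
  det(Sigma - λI) = λ² - trace · λ + det = 0.
  trace = 8 + 5 = 13, det = 8·5 - (-3)² = 31.
Step 2 — discriminant:
  Δ = trace² - 4·det = 169 - 124 = 45.
Step 3 — eigenvalues:
  λ = (trace ± √Δ)/2 = (13 ± 6.7082)/2,
  λ_1 = 9.8541,  λ_2 = 3.1459.

Step 4 — unit eigenvector for λ_1: solve (Sigma - λ_1 I)v = 0. First row:
  (8 - 9.8541)·v_x + (-3)·v_y = 0, i.e. (-1.8541)·v_x + (-3)·v_y = 0,
  so v ∝ (b, λ_1 - a) = (-3, 1.8541); multiply by -1 so the first entry is positive: u = (3, -1.8541).
  ||u|| = √((3)² + (-1.8541)²) = √(12.4377) ≈ 3.5267,
  v_1 = u/||u|| ≈ (0.8507, -0.5257) (||v_1|| = 1).

λ_1 = 9.8541,  λ_2 = 3.1459;  v_1 ≈ (0.8507, -0.5257)


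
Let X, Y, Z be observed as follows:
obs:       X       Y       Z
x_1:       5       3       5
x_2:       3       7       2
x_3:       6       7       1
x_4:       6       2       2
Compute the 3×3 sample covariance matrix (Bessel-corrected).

Step 1 — column means:
  mean(X) = (5 + 3 + 6 + 6) / 4 = 20/4 = 5
  mean(Y) = (3 + 7 + 7 + 2) / 4 = 19/4 = 4.75
  mean(Z) = (5 + 2 + 1 + 2) / 4 = 10/4 = 2.5

Step 2 — sample covariance S[i,j] = (1/(n-1)) · Σ_k (x_{k,i} - mean_i) · (x_{k,j} - mean_j), with n-1 = 3.
  S[X,X] = ((0)·(0) + (-2)·(-2) + (1)·(1) + (1)·(1)) / 3 = 6/3 = 2
  S[X,Y] = ((0)·(-1.75) + (-2)·(2.25) + (1)·(2.25) + (1)·(-2.75)) / 3 = -5/3 = -1.6667
  S[X,Z] = ((0)·(2.5) + (-2)·(-0.5) + (1)·(-1.5) + (1)·(-0.5)) / 3 = -1/3 = -0.3333
  S[Y,Y] = ((-1.75)·(-1.75) + (2.25)·(2.25) + (2.25)·(2.25) + (-2.75)·(-2.75)) / 3 = 20.75/3 = 6.9167
  S[Y,Z] = ((-1.75)·(2.5) + (2.25)·(-0.5) + (2.25)·(-1.5) + (-2.75)·(-0.5)) / 3 = -7.5/3 = -2.5
  S[Z,Z] = ((2.5)·(2.5) + (-0.5)·(-0.5) + (-1.5)·(-1.5) + (-0.5)·(-0.5)) / 3 = 9/3 = 3

S is symmetric (S[j,i] = S[i,j]). Assembling:

S = [[2, -1.6667, -0.3333],
 [-1.6667, 6.9167, -2.5],
 [-0.3333, -2.5, 3]]


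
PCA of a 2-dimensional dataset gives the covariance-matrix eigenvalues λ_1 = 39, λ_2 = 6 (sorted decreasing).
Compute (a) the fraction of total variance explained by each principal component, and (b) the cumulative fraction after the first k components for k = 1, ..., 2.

Step 1 — total variance = trace(Sigma) = Σ λ_i = 39 + 6 = 45.

Step 2 — fraction explained by component i = λ_i / Σ λ:
  PC1: 39/45 = 0.8667
  PC2: 6/45 = 0.1333

Step 3 — cumulative fraction after k components = (λ_1 + ... + λ_k) / Σ λ:
  k = 1: 39/45 = 0.8667
  k = 2: (39 + 6)/45 = 45/45 = 1

Summary (fraction, with percent):

explained: PC1 0.8667 (86.67%), PC2 0.1333 (13.33%);  cumulative: 0.8667, 1


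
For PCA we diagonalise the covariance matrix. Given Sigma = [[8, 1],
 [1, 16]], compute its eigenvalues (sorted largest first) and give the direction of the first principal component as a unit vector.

Step 1 — characteristic polynomial of 2×2 Sigma:
  det(Sigma - λI) = λ² - trace · λ + det = 0.
  trace = 8 + 16 = 24, det = 8·16 - (1)² = 127.
Step 2 — discriminant:
  Δ = trace² - 4·det = 576 - 508 = 68.
Step 3 — eigenvalues:
  λ = (trace ± √Δ)/2 = (24 ± 8.2462)/2,
  λ_1 = 16.1231,  λ_2 = 7.8769.

Step 4 — unit eigenvector for λ_1: solve (Sigma - λ_1 I)v = 0. First row:
  (8 - 16.1231)·v_x + (1)·v_y = 0, i.e. (-8.1231)·v_x + (1)·v_y = 0,
  so v ∝ (b, λ_1 - a) = (1, 8.1231) = u.
  ||u|| = √((1)² + (8.1231)²) = √(66.9848) ≈ 8.1844,
  v_1 = u/||u|| ≈ (0.1222, 0.9925) (||v_1|| = 1).

λ_1 = 16.1231,  λ_2 = 7.8769;  v_1 ≈ (0.1222, 0.9925)


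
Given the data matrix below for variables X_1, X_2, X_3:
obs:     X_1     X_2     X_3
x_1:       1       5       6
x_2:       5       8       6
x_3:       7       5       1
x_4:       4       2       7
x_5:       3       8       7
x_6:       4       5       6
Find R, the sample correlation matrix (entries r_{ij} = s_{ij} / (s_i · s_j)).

Step 1 — column means:
  mean(X_1) = (1 + 5 + 7 + 4 + 3 + 4) / 6 = 24/6 = 4
  mean(X_2) = (5 + 8 + 5 + 2 + 8 + 5) / 6 = 33/6 = 5.5
  mean(X_3) = (6 + 6 + 1 + 7 + 7 + 6) / 6 = 33/6 = 5.5

Step 2 — sample variances and covariances s[i,j] = (1/(n-1)) · Σ_k (x_{k,i} - mean_i) · (x_{k,j} - mean_j), with n-1 = 5:
  s[X_1,X_1] = ((-3)·(-3) + (1)·(1) + (3)·(3) + (0)·(0) + (-1)·(-1) + (0)·(0)) / 5 = 20/5 = 4
  s[X_1,X_2] = ((-3)·(-0.5) + (1)·(2.5) + (3)·(-0.5) + (0)·(-3.5) + (-1)·(2.5) + (0)·(-0.5)) / 5 = 0/5 = 0
  s[X_1,X_3] = ((-3)·(0.5) + (1)·(0.5) + (3)·(-4.5) + (0)·(1.5) + (-1)·(1.5) + (0)·(0.5)) / 5 = -16/5 = -3.2
  s[X_2,X_2] = ((-0.5)·(-0.5) + (2.5)·(2.5) + (-0.5)·(-0.5) + (-3.5)·(-3.5) + (2.5)·(2.5) + (-0.5)·(-0.5)) / 5 = 25.5/5 = 5.1
  s[X_2,X_3] = ((-0.5)·(0.5) + (2.5)·(0.5) + (-0.5)·(-4.5) + (-3.5)·(1.5) + (2.5)·(1.5) + (-0.5)·(0.5)) / 5 = 1.5/5 = 0.3
  s[X_3,X_3] = ((0.5)·(0.5) + (0.5)·(0.5) + (-4.5)·(-4.5) + (1.5)·(1.5) + (1.5)·(1.5) + (0.5)·(0.5)) / 5 = 25.5/5 = 5.1
  Sample standard deviations s_i = √(s[i,i]):
  s(X_1) = √(4) = 2
  s(X_2) = √(5.1) = 2.2583
  s(X_3) = √(5.1) = 2.2583

Step 3 — r_{ij} = s_{ij} / (s_i · s_j):
  r[X_1,X_1] = 1 (diagonal).
  r[X_1,X_2] = 0 / (2 · 2.2583) = 0 / 4.5166 = 0
  r[X_1,X_3] = -3.2 / (2 · 2.2583) = -3.2 / 4.5166 = -0.7085
  r[X_2,X_2] = 1 (diagonal).
  r[X_2,X_3] = 0.3 / (2.2583 · 2.2583) = 0.3 / 5.1 = 0.0588
  r[X_3,X_3] = 1 (diagonal).

R is symmetric with unit diagonal. Assembling:

R = [[1, 0, -0.7085],
 [0, 1, 0.0588],
 [-0.7085, 0.0588, 1]]


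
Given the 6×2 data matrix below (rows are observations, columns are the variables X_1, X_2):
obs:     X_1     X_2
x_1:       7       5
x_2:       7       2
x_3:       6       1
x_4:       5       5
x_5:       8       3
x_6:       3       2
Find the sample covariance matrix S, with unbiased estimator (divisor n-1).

Step 1 — column means:
  mean(X_1) = (7 + 7 + 6 + 5 + 8 + 3) / 6 = 36/6 = 6
  mean(X_2) = (5 + 2 + 1 + 5 + 3 + 2) / 6 = 18/6 = 3

Step 2 — sample covariance S[i,j] = (1/(n-1)) · Σ_k (x_{k,i} - mean_i) · (x_{k,j} - mean_j), with n-1 = 5.
  S[X_1,X_1] = ((1)·(1) + (1)·(1) + (0)·(0) + (-1)·(-1) + (2)·(2) + (-3)·(-3)) / 5 = 16/5 = 3.2
  S[X_1,X_2] = ((1)·(2) + (1)·(-1) + (0)·(-2) + (-1)·(2) + (2)·(0) + (-3)·(-1)) / 5 = 2/5 = 0.4
  S[X_2,X_2] = ((2)·(2) + (-1)·(-1) + (-2)·(-2) + (2)·(2) + (0)·(0) + (-1)·(-1)) / 5 = 14/5 = 2.8

S is symmetric (S[j,i] = S[i,j]). Assembling:

S = [[3.2, 0.4],
 [0.4, 2.8]]


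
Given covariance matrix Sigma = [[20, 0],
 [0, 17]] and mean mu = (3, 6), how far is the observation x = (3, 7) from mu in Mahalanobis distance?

Step 1 — centre the observation: (x - mu) = (0, 1).

Step 2 — invert Sigma. det(Sigma) = 20·17 - (0)² = 340.
  Sigma^{-1} = (1/det) · [[d, -b], [-b, a]] = [[0.05, 0],
 [0, 0.0588]].

Step 3 — form the quadratic (x - mu)^T · Sigma^{-1} · (x - mu):
  Sigma^{-1} · (x - mu) = (0, 0.0588).
  (x - mu)^T · [Sigma^{-1} · (x - mu)] = (0)·(0) + (1)·(0.0588) = 0.0588.

Step 4 — take square root: d = √(0.0588) ≈ 0.2425.

d(x, mu) = √(0.0588) ≈ 0.2425


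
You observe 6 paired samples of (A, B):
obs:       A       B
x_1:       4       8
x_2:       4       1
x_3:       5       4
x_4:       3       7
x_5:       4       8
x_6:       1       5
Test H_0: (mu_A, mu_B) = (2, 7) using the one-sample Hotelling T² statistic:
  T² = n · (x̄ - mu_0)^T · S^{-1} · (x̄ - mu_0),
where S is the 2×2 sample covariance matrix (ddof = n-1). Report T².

Step 1 — sample mean vector:
  mean(A) = (4 + 4 + 5 + 3 + 4 + 1) / 6 = 21/6 = 3.5
  mean(B) = (8 + 1 + 4 + 7 + 8 + 5) / 6 = 33/6 = 5.5
  x̄ = (3.5, 5.5),  deviation x̄ - mu_0 = (3.5, 5.5) - (2, 7) = (1.5, -1.5).

Step 2 — sample covariance matrix, S[i,j] = (1/(n-1)) · Σ_k (x_{k,i} - mean_i) · (x_{k,j} - mean_j), divisor n-1 = 5:
  S[A,A] = ((0.5)·(0.5) + (0.5)·(0.5) + (1.5)·(1.5) + (-0.5)·(-0.5) + (0.5)·(0.5) + (-2.5)·(-2.5)) / 5 = 9.5/5 = 1.9
  S[A,B] = ((0.5)·(2.5) + (0.5)·(-4.5) + (1.5)·(-1.5) + (-0.5)·(1.5) + (0.5)·(2.5) + (-2.5)·(-0.5)) / 5 = -1.5/5 = -0.3
  S[B,B] = ((2.5)·(2.5) + (-4.5)·(-4.5) + (-1.5)·(-1.5) + (1.5)·(1.5) + (2.5)·(2.5) + (-0.5)·(-0.5)) / 5 = 37.5/5 = 7.5
  S = [[1.9, -0.3],
 [-0.3, 7.5]].

Step 3 — invert S. det(S) = 1.9·7.5 - (-0.3)² = 14.16.
  S^{-1} = (1/det) · [[d, -b], [-b, a]] = [[0.5297, 0.0212],
 [0.0212, 0.1342]].

Step 4 — quadratic form (x̄ - mu_0)^T · S^{-1} · (x̄ - mu_0):
  S^{-1} · (x̄ - mu_0) = (0.7627, -0.1695),
  (x̄ - mu_0)^T · [...] = (1.5)·(0.7627) + (-1.5)·(-0.1695) = 1.3983.

Step 5 — scale by n: T² = 6 · 1.3983 = 8.3898.

T² ≈ 8.3898


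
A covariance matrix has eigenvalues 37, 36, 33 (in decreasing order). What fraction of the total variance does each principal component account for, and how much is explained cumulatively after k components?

Step 1 — total variance = trace(Sigma) = Σ λ_i = 37 + 36 + 33 = 106.

Step 2 — fraction explained by component i = λ_i / Σ λ:
  PC1: 37/106 = 0.3491
  PC2: 36/106 = 0.3396
  PC3: 33/106 = 0.3113

Step 3 — cumulative fraction after k components = (λ_1 + ... + λ_k) / Σ λ:
  k = 1: 37/106 = 0.3491
  k = 2: (37 + 36)/106 = 73/106 = 0.6887
  k = 3: (37 + 36 + 33)/106 = 106/106 = 1

Summary (fraction, with percent):

explained: PC1 0.3491 (34.91%), PC2 0.3396 (33.96%), PC3 0.3113 (31.13%);  cumulative: 0.3491, 0.6887, 1


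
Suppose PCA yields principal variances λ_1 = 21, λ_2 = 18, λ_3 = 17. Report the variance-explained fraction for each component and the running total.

Step 1 — total variance = trace(Sigma) = Σ λ_i = 21 + 18 + 17 = 56.

Step 2 — fraction explained by component i = λ_i / Σ λ:
  PC1: 21/56 = 0.375
  PC2: 18/56 = 0.3214
  PC3: 17/56 = 0.3036

Step 3 — cumulative fraction after k components = (λ_1 + ... + λ_k) / Σ λ:
  k = 1: 21/56 = 0.375
  k = 2: (21 + 18)/56 = 39/56 = 0.6964
  k = 3: (21 + 18 + 17)/56 = 56/56 = 1

Summary (fraction, with percent):

explained: PC1 0.375 (37.5%), PC2 0.3214 (32.14%), PC3 0.3036 (30.36%);  cumulative: 0.375, 0.6964, 1


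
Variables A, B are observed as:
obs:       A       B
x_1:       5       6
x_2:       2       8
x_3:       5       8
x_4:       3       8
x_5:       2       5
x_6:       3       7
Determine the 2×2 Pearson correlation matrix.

Step 1 — column means:
  mean(A) = (5 + 2 + 5 + 3 + 2 + 3) / 6 = 20/6 = 3.3333
  mean(B) = (6 + 8 + 8 + 8 + 5 + 7) / 6 = 42/6 = 7

Step 2 — sample variances and covariances s[i,j] = (1/(n-1)) · Σ_k (x_{k,i} - mean_i) · (x_{k,j} - mean_j), with n-1 = 5:
  s[A,A] = ((1.6667)·(1.6667) + (-1.3333)·(-1.3333) + (1.6667)·(1.6667) + (-0.3333)·(-0.3333) + (-1.3333)·(-1.3333) + (-0.3333)·(-0.3333)) / 5 = 9.3333/5 = 1.8667
  s[A,B] = ((1.6667)·(-1) + (-1.3333)·(1) + (1.6667)·(1) + (-0.3333)·(1) + (-1.3333)·(-2) + (-0.3333)·(0)) / 5 = 1/5 = 0.2
  s[B,B] = ((-1)·(-1) + (1)·(1) + (1)·(1) + (1)·(1) + (-2)·(-2) + (0)·(0)) / 5 = 8/5 = 1.6
  Sample standard deviations s_i = √(s[i,i]):
  s(A) = √(1.8667) = 1.3663
  s(B) = √(1.6) = 1.2649

Step 3 — r_{ij} = s_{ij} / (s_i · s_j):
  r[A,A] = 1 (diagonal).
  r[A,B] = 0.2 / (1.3663 · 1.2649) = 0.2 / 1.7282 = 0.1157
  r[B,B] = 1 (diagonal).

R is symmetric with unit diagonal. Assembling:

R = [[1, 0.1157],
 [0.1157, 1]]


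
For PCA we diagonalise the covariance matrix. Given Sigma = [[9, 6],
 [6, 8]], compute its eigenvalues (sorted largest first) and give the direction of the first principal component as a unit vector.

Step 1 — characteristic polynomial of 2×2 Sigma:
  det(Sigma - λI) = λ² - trace · λ + det = 0.
  trace = 9 + 8 = 17, det = 9·8 - (6)² = 36.
Step 2 — discriminant:
  Δ = trace² - 4·det = 289 - 144 = 145.
Step 3 — eigenvalues:
  λ = (trace ± √Δ)/2 = (17 ± 12.0416)/2,
  λ_1 = 14.5208,  λ_2 = 2.4792.

Step 4 — unit eigenvector for λ_1: solve (Sigma - λ_1 I)v = 0. First row:
  (9 - 14.5208)·v_x + (6)·v_y = 0, i.e. (-5.5208)·v_x + (6)·v_y = 0,
  so v ∝ (b, λ_1 - a) = (6, 5.5208) = u.
  ||u|| = √((6)² + (5.5208)²) = √(66.4792) ≈ 8.1535,
  v_1 = u/||u|| ≈ (0.7359, 0.6771) (||v_1|| = 1).

λ_1 = 14.5208,  λ_2 = 2.4792;  v_1 ≈ (0.7359, 0.6771)


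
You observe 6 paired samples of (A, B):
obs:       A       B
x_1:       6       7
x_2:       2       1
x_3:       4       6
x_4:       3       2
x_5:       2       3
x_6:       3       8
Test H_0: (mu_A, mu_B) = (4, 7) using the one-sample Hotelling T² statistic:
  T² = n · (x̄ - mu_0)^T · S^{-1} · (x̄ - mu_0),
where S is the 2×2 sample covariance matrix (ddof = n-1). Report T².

Step 1 — sample mean vector:
  mean(A) = (6 + 2 + 4 + 3 + 2 + 3) / 6 = 20/6 = 3.3333
  mean(B) = (7 + 1 + 6 + 2 + 3 + 8) / 6 = 27/6 = 4.5
  x̄ = (3.3333, 4.5),  deviation x̄ - mu_0 = (3.3333, 4.5) - (4, 7) = (-0.6667, -2.5).

Step 2 — sample covariance matrix, S[i,j] = (1/(n-1)) · Σ_k (x_{k,i} - mean_i) · (x_{k,j} - mean_j), divisor n-1 = 5:
  S[A,A] = ((2.6667)·(2.6667) + (-1.3333)·(-1.3333) + (0.6667)·(0.6667) + (-0.3333)·(-0.3333) + (-1.3333)·(-1.3333) + (-0.3333)·(-0.3333)) / 5 = 11.3333/5 = 2.2667
  S[A,B] = ((2.6667)·(2.5) + (-1.3333)·(-3.5) + (0.6667)·(1.5) + (-0.3333)·(-2.5) + (-1.3333)·(-1.5) + (-0.3333)·(3.5)) / 5 = 14/5 = 2.8
  S[B,B] = ((2.5)·(2.5) + (-3.5)·(-3.5) + (1.5)·(1.5) + (-2.5)·(-2.5) + (-1.5)·(-1.5) + (3.5)·(3.5)) / 5 = 41.5/5 = 8.3
  S = [[2.2667, 2.8],
 [2.8, 8.3]].

Step 3 — invert S. det(S) = 2.2667·8.3 - (2.8)² = 10.9733.
  S^{-1} = (1/det) · [[d, -b], [-b, a]] = [[0.7564, -0.2552],
 [-0.2552, 0.2066]].

Step 4 — quadratic form (x̄ - mu_0)^T · S^{-1} · (x̄ - mu_0):
  S^{-1} · (x̄ - mu_0) = (0.1337, -0.3463),
  (x̄ - mu_0)^T · [...] = (-0.6667)·(0.1337) + (-2.5)·(-0.3463) = 0.7766.

Step 5 — scale by n: T² = 6 · 0.7766 = 4.6598.

T² ≈ 4.6598


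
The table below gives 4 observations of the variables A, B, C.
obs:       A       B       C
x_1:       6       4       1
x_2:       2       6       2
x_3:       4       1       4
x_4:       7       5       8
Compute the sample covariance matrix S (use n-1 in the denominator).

Step 1 — column means:
  mean(A) = (6 + 2 + 4 + 7) / 4 = 19/4 = 4.75
  mean(B) = (4 + 6 + 1 + 5) / 4 = 16/4 = 4
  mean(C) = (1 + 2 + 4 + 8) / 4 = 15/4 = 3.75

Step 2 — sample covariance S[i,j] = (1/(n-1)) · Σ_k (x_{k,i} - mean_i) · (x_{k,j} - mean_j), with n-1 = 3.
  S[A,A] = ((1.25)·(1.25) + (-2.75)·(-2.75) + (-0.75)·(-0.75) + (2.25)·(2.25)) / 3 = 14.75/3 = 4.9167
  S[A,B] = ((1.25)·(0) + (-2.75)·(2) + (-0.75)·(-3) + (2.25)·(1)) / 3 = -1/3 = -0.3333
  S[A,C] = ((1.25)·(-2.75) + (-2.75)·(-1.75) + (-0.75)·(0.25) + (2.25)·(4.25)) / 3 = 10.75/3 = 3.5833
  S[B,B] = ((0)·(0) + (2)·(2) + (-3)·(-3) + (1)·(1)) / 3 = 14/3 = 4.6667
  S[B,C] = ((0)·(-2.75) + (2)·(-1.75) + (-3)·(0.25) + (1)·(4.25)) / 3 = 0/3 = 0
  S[C,C] = ((-2.75)·(-2.75) + (-1.75)·(-1.75) + (0.25)·(0.25) + (4.25)·(4.25)) / 3 = 28.75/3 = 9.5833

S is symmetric (S[j,i] = S[i,j]). Assembling:

S = [[4.9167, -0.3333, 3.5833],
 [-0.3333, 4.6667, 0],
 [3.5833, 0, 9.5833]]


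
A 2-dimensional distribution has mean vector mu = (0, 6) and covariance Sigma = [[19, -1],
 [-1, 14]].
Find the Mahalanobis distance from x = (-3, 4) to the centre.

Step 1 — centre the observation: (x - mu) = (-3, -2).

Step 2 — invert Sigma. det(Sigma) = 19·14 - (-1)² = 265.
  Sigma^{-1} = (1/det) · [[d, -b], [-b, a]] = [[0.0528, 0.0038],
 [0.0038, 0.0717]].

Step 3 — form the quadratic (x - mu)^T · Sigma^{-1} · (x - mu):
  Sigma^{-1} · (x - mu) = (-0.166, -0.1547).
  (x - mu)^T · [Sigma^{-1} · (x - mu)] = (-3)·(-0.166) + (-2)·(-0.1547) = 0.8075.

Step 4 — take square root: d = √(0.8075) ≈ 0.8986.

d(x, mu) = √(0.8075) ≈ 0.8986


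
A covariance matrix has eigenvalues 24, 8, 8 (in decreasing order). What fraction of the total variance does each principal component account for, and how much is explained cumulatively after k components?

Step 1 — total variance = trace(Sigma) = Σ λ_i = 24 + 8 + 8 = 40.

Step 2 — fraction explained by component i = λ_i / Σ λ:
  PC1: 24/40 = 0.6
  PC2: 8/40 = 0.2
  PC3: 8/40 = 0.2

Step 3 — cumulative fraction after k components = (λ_1 + ... + λ_k) / Σ λ:
  k = 1: 24/40 = 0.6
  k = 2: (24 + 8)/40 = 32/40 = 0.8
  k = 3: (24 + 8 + 8)/40 = 40/40 = 1

Summary (fraction, with percent):

explained: PC1 0.6 (60%), PC2 0.2 (20%), PC3 0.2 (20%);  cumulative: 0.6, 0.8, 1


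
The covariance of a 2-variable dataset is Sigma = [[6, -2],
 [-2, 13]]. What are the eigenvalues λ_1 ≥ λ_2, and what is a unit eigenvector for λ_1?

Step 1 — characteristic polynomial of 2×2 Sigma:
  det(Sigma - λI) = λ² - trace · λ + det = 0.
  trace = 6 + 13 = 19, det = 6·13 - (-2)² = 74.
Step 2 — discriminant:
  Δ = trace² - 4·det = 361 - 296 = 65.
Step 3 — eigenvalues:
  λ = (trace ± √Δ)/2 = (19 ± 8.0623)/2,
  λ_1 = 13.5311,  λ_2 = 5.4689.

Step 4 — unit eigenvector for λ_1: solve (Sigma - λ_1 I)v = 0. First row:
  (6 - 13.5311)·v_x + (-2)·v_y = 0, i.e. (-7.5311)·v_x + (-2)·v_y = 0,
  so v ∝ (b, λ_1 - a) = (-2, 7.5311); multiply by -1 so the first entry is positive: u = (2, -7.5311).
  ||u|| = √((2)² + (-7.5311)²) = √(60.7179) ≈ 7.7922,
  v_1 = u/||u|| ≈ (0.2567, -0.9665) (||v_1|| = 1).

λ_1 = 13.5311,  λ_2 = 5.4689;  v_1 ≈ (0.2567, -0.9665)


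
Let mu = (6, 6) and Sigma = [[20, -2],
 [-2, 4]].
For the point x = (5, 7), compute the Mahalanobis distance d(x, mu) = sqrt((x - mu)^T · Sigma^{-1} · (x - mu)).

Step 1 — centre the observation: (x - mu) = (-1, 1).

Step 2 — invert Sigma. det(Sigma) = 20·4 - (-2)² = 76.
  Sigma^{-1} = (1/det) · [[d, -b], [-b, a]] = [[0.0526, 0.0263],
 [0.0263, 0.2632]].

Step 3 — form the quadratic (x - mu)^T · Sigma^{-1} · (x - mu):
  Sigma^{-1} · (x - mu) = (-0.0263, 0.2368).
  (x - mu)^T · [Sigma^{-1} · (x - mu)] = (-1)·(-0.0263) + (1)·(0.2368) = 0.2632.

Step 4 — take square root: d = √(0.2632) ≈ 0.513.

d(x, mu) = √(0.2632) ≈ 0.513


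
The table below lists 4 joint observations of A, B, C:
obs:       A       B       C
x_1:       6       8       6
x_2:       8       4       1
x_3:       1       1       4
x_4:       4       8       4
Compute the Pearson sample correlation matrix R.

Step 1 — column means:
  mean(A) = (6 + 8 + 1 + 4) / 4 = 19/4 = 4.75
  mean(B) = (8 + 4 + 1 + 8) / 4 = 21/4 = 5.25
  mean(C) = (6 + 1 + 4 + 4) / 4 = 15/4 = 3.75

Step 2 — sample variances and covariances s[i,j] = (1/(n-1)) · Σ_k (x_{k,i} - mean_i) · (x_{k,j} - mean_j), with n-1 = 3:
  s[A,A] = ((1.25)·(1.25) + (3.25)·(3.25) + (-3.75)·(-3.75) + (-0.75)·(-0.75)) / 3 = 26.75/3 = 8.9167
  s[A,B] = ((1.25)·(2.75) + (3.25)·(-1.25) + (-3.75)·(-4.25) + (-0.75)·(2.75)) / 3 = 13.25/3 = 4.4167
  s[A,C] = ((1.25)·(2.25) + (3.25)·(-2.75) + (-3.75)·(0.25) + (-0.75)·(0.25)) / 3 = -7.25/3 = -2.4167
  s[B,B] = ((2.75)·(2.75) + (-1.25)·(-1.25) + (-4.25)·(-4.25) + (2.75)·(2.75)) / 3 = 34.75/3 = 11.5833
  s[B,C] = ((2.75)·(2.25) + (-1.25)·(-2.75) + (-4.25)·(0.25) + (2.75)·(0.25)) / 3 = 9.25/3 = 3.0833
  s[C,C] = ((2.25)·(2.25) + (-2.75)·(-2.75) + (0.25)·(0.25) + (0.25)·(0.25)) / 3 = 12.75/3 = 4.25
  Sample standard deviations s_i = √(s[i,i]):
  s(A) = √(8.9167) = 2.9861
  s(B) = √(11.5833) = 3.4034
  s(C) = √(4.25) = 2.0616

Step 3 — r_{ij} = s_{ij} / (s_i · s_j):
  r[A,A] = 1 (diagonal).
  r[A,B] = 4.4167 / (2.9861 · 3.4034) = 4.4167 / 10.1629 = 0.4346
  r[A,C] = -2.4167 / (2.9861 · 2.0616) = -2.4167 / 6.156 = -0.3926
  r[B,B] = 1 (diagonal).
  r[B,C] = 3.0833 / (3.4034 · 2.0616) = 3.0833 / 7.0163 = 0.4394
  r[C,C] = 1 (diagonal).

R is symmetric with unit diagonal. Assembling:

R = [[1, 0.4346, -0.3926],
 [0.4346, 1, 0.4394],
 [-0.3926, 0.4394, 1]]


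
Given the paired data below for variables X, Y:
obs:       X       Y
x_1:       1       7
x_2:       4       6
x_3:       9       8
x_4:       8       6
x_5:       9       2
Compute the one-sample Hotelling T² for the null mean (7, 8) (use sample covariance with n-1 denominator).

Step 1 — sample mean vector:
  mean(X) = (1 + 4 + 9 + 8 + 9) / 5 = 31/5 = 6.2
  mean(Y) = (7 + 6 + 8 + 6 + 2) / 5 = 29/5 = 5.8
  x̄ = (6.2, 5.8),  deviation x̄ - mu_0 = (6.2, 5.8) - (7, 8) = (-0.8, -2.2).

Step 2 — sample covariance matrix, S[i,j] = (1/(n-1)) · Σ_k (x_{k,i} - mean_i) · (x_{k,j} - mean_j), divisor n-1 = 4:
  S[X,X] = ((-5.2)·(-5.2) + (-2.2)·(-2.2) + (2.8)·(2.8) + (1.8)·(1.8) + (2.8)·(2.8)) / 4 = 50.8/4 = 12.7
  S[X,Y] = ((-5.2)·(1.2) + (-2.2)·(0.2) + (2.8)·(2.2) + (1.8)·(0.2) + (2.8)·(-3.8)) / 4 = -10.8/4 = -2.7
  S[Y,Y] = ((1.2)·(1.2) + (0.2)·(0.2) + (2.2)·(2.2) + (0.2)·(0.2) + (-3.8)·(-3.8)) / 4 = 20.8/4 = 5.2
  S = [[12.7, -2.7],
 [-2.7, 5.2]].

Step 3 — invert S. det(S) = 12.7·5.2 - (-2.7)² = 58.75.
  S^{-1} = (1/det) · [[d, -b], [-b, a]] = [[0.0885, 0.046],
 [0.046, 0.2162]].

Step 4 — quadratic form (x̄ - mu_0)^T · S^{-1} · (x̄ - mu_0):
  S^{-1} · (x̄ - mu_0) = (-0.1719, -0.5123),
  (x̄ - mu_0)^T · [...] = (-0.8)·(-0.1719) + (-2.2)·(-0.5123) = 1.2647.

Step 5 — scale by n: T² = 5 · 1.2647 = 6.3234.

T² ≈ 6.3234


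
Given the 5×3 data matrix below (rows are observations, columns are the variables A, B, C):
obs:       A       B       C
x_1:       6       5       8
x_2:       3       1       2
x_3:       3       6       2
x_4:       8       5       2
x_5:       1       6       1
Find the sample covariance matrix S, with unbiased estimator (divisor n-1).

Step 1 — column means:
  mean(A) = (6 + 3 + 3 + 8 + 1) / 5 = 21/5 = 4.2
  mean(B) = (5 + 1 + 6 + 5 + 6) / 5 = 23/5 = 4.6
  mean(C) = (8 + 2 + 2 + 2 + 1) / 5 = 15/5 = 3

Step 2 — sample covariance S[i,j] = (1/(n-1)) · Σ_k (x_{k,i} - mean_i) · (x_{k,j} - mean_j), with n-1 = 4.
  S[A,A] = ((1.8)·(1.8) + (-1.2)·(-1.2) + (-1.2)·(-1.2) + (3.8)·(3.8) + (-3.2)·(-3.2)) / 4 = 30.8/4 = 7.7
  S[A,B] = ((1.8)·(0.4) + (-1.2)·(-3.6) + (-1.2)·(1.4) + (3.8)·(0.4) + (-3.2)·(1.4)) / 4 = 0.4/4 = 0.1
  S[A,C] = ((1.8)·(5) + (-1.2)·(-1) + (-1.2)·(-1) + (3.8)·(-1) + (-3.2)·(-2)) / 4 = 14/4 = 3.5
  S[B,B] = ((0.4)·(0.4) + (-3.6)·(-3.6) + (1.4)·(1.4) + (0.4)·(0.4) + (1.4)·(1.4)) / 4 = 17.2/4 = 4.3
  S[B,C] = ((0.4)·(5) + (-3.6)·(-1) + (1.4)·(-1) + (0.4)·(-1) + (1.4)·(-2)) / 4 = 1/4 = 0.25
  S[C,C] = ((5)·(5) + (-1)·(-1) + (-1)·(-1) + (-1)·(-1) + (-2)·(-2)) / 4 = 32/4 = 8

S is symmetric (S[j,i] = S[i,j]). Assembling:

S = [[7.7, 0.1, 3.5],
 [0.1, 4.3, 0.25],
 [3.5, 0.25, 8]]


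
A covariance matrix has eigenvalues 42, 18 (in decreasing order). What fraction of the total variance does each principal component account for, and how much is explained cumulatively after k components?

Step 1 — total variance = trace(Sigma) = Σ λ_i = 42 + 18 = 60.

Step 2 — fraction explained by component i = λ_i / Σ λ:
  PC1: 42/60 = 0.7
  PC2: 18/60 = 0.3

Step 3 — cumulative fraction after k components = (λ_1 + ... + λ_k) / Σ λ:
  k = 1: 42/60 = 0.7
  k = 2: (42 + 18)/60 = 60/60 = 1

Summary (fraction, with percent):

explained: PC1 0.7 (70%), PC2 0.3 (30%);  cumulative: 0.7, 1


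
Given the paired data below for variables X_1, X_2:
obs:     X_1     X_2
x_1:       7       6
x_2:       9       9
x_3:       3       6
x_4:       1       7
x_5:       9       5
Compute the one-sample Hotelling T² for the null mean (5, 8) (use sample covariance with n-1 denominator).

Step 1 — sample mean vector:
  mean(X_1) = (7 + 9 + 3 + 1 + 9) / 5 = 29/5 = 5.8
  mean(X_2) = (6 + 9 + 6 + 7 + 5) / 5 = 33/5 = 6.6
  x̄ = (5.8, 6.6),  deviation x̄ - mu_0 = (5.8, 6.6) - (5, 8) = (0.8, -1.4).

Step 2 — sample covariance matrix, S[i,j] = (1/(n-1)) · Σ_k (x_{k,i} - mean_i) · (x_{k,j} - mean_j), divisor n-1 = 4:
  S[X_1,X_1] = ((1.2)·(1.2) + (3.2)·(3.2) + (-2.8)·(-2.8) + (-4.8)·(-4.8) + (3.2)·(3.2)) / 4 = 52.8/4 = 13.2
  S[X_1,X_2] = ((1.2)·(-0.6) + (3.2)·(2.4) + (-2.8)·(-0.6) + (-4.8)·(0.4) + (3.2)·(-1.6)) / 4 = 1.6/4 = 0.4
  S[X_2,X_2] = ((-0.6)·(-0.6) + (2.4)·(2.4) + (-0.6)·(-0.6) + (0.4)·(0.4) + (-1.6)·(-1.6)) / 4 = 9.2/4 = 2.3
  S = [[13.2, 0.4],
 [0.4, 2.3]].

Step 3 — invert S. det(S) = 13.2·2.3 - (0.4)² = 30.2.
  S^{-1} = (1/det) · [[d, -b], [-b, a]] = [[0.0762, -0.0132],
 [-0.0132, 0.4371]].

Step 4 — quadratic form (x̄ - mu_0)^T · S^{-1} · (x̄ - mu_0):
  S^{-1} · (x̄ - mu_0) = (0.0795, -0.6225),
  (x̄ - mu_0)^T · [...] = (0.8)·(0.0795) + (-1.4)·(-0.6225) = 0.9351.

Step 5 — scale by n: T² = 5 · 0.9351 = 4.6755.

T² ≈ 4.6755


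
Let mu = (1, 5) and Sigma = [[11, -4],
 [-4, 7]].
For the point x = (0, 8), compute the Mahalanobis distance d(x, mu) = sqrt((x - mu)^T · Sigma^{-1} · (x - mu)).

Step 1 — centre the observation: (x - mu) = (-1, 3).

Step 2 — invert Sigma. det(Sigma) = 11·7 - (-4)² = 61.
  Sigma^{-1} = (1/det) · [[d, -b], [-b, a]] = [[0.1148, 0.0656],
 [0.0656, 0.1803]].

Step 3 — form the quadratic (x - mu)^T · Sigma^{-1} · (x - mu):
  Sigma^{-1} · (x - mu) = (0.082, 0.4754).
  (x - mu)^T · [Sigma^{-1} · (x - mu)] = (-1)·(0.082) + (3)·(0.4754) = 1.3443.

Step 4 — take square root: d = √(1.3443) ≈ 1.1594.

d(x, mu) = √(1.3443) ≈ 1.1594


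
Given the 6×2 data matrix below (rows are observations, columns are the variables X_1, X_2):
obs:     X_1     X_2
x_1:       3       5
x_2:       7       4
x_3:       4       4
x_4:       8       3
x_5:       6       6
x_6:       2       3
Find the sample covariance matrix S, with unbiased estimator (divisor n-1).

Step 1 — column means:
  mean(X_1) = (3 + 7 + 4 + 8 + 6 + 2) / 6 = 30/6 = 5
  mean(X_2) = (5 + 4 + 4 + 3 + 6 + 3) / 6 = 25/6 = 4.1667

Step 2 — sample covariance S[i,j] = (1/(n-1)) · Σ_k (x_{k,i} - mean_i) · (x_{k,j} - mean_j), with n-1 = 5.
  S[X_1,X_1] = ((-2)·(-2) + (2)·(2) + (-1)·(-1) + (3)·(3) + (1)·(1) + (-3)·(-3)) / 5 = 28/5 = 5.6
  S[X_1,X_2] = ((-2)·(0.8333) + (2)·(-0.1667) + (-1)·(-0.1667) + (3)·(-1.1667) + (1)·(1.8333) + (-3)·(-1.1667)) / 5 = 0/5 = 0
  S[X_2,X_2] = ((0.8333)·(0.8333) + (-0.1667)·(-0.1667) + (-0.1667)·(-0.1667) + (-1.1667)·(-1.1667) + (1.8333)·(1.8333) + (-1.1667)·(-1.1667)) / 5 = 6.8333/5 = 1.3667

S is symmetric (S[j,i] = S[i,j]). Assembling:

S = [[5.6, 0],
 [0, 1.3667]]


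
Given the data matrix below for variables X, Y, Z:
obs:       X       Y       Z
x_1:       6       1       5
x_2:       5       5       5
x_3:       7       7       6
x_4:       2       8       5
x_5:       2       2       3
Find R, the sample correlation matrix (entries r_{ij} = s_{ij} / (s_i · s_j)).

Step 1 — column means:
  mean(X) = (6 + 5 + 7 + 2 + 2) / 5 = 22/5 = 4.4
  mean(Y) = (1 + 5 + 7 + 8 + 2) / 5 = 23/5 = 4.6
  mean(Z) = (5 + 5 + 6 + 5 + 3) / 5 = 24/5 = 4.8

Step 2 — sample variances and covariances s[i,j] = (1/(n-1)) · Σ_k (x_{k,i} - mean_i) · (x_{k,j} - mean_j), with n-1 = 4:
  s[X,X] = ((1.6)·(1.6) + (0.6)·(0.6) + (2.6)·(2.6) + (-2.4)·(-2.4) + (-2.4)·(-2.4)) / 4 = 21.2/4 = 5.3
  s[X,Y] = ((1.6)·(-3.6) + (0.6)·(0.4) + (2.6)·(2.4) + (-2.4)·(3.4) + (-2.4)·(-2.6)) / 4 = -1.2/4 = -0.3
  s[X,Z] = ((1.6)·(0.2) + (0.6)·(0.2) + (2.6)·(1.2) + (-2.4)·(0.2) + (-2.4)·(-1.8)) / 4 = 7.4/4 = 1.85
  s[Y,Y] = ((-3.6)·(-3.6) + (0.4)·(0.4) + (2.4)·(2.4) + (3.4)·(3.4) + (-2.6)·(-2.6)) / 4 = 37.2/4 = 9.3
  s[Y,Z] = ((-3.6)·(0.2) + (0.4)·(0.2) + (2.4)·(1.2) + (3.4)·(0.2) + (-2.6)·(-1.8)) / 4 = 7.6/4 = 1.9
  s[Z,Z] = ((0.2)·(0.2) + (0.2)·(0.2) + (1.2)·(1.2) + (0.2)·(0.2) + (-1.8)·(-1.8)) / 4 = 4.8/4 = 1.2
  Sample standard deviations s_i = √(s[i,i]):
  s(X) = √(5.3) = 2.3022
  s(Y) = √(9.3) = 3.0496
  s(Z) = √(1.2) = 1.0954

Step 3 — r_{ij} = s_{ij} / (s_i · s_j):
  r[X,X] = 1 (diagonal).
  r[X,Y] = -0.3 / (2.3022 · 3.0496) = -0.3 / 7.0207 = -0.0427
  r[X,Z] = 1.85 / (2.3022 · 1.0954) = 1.85 / 2.5219 = 0.7336
  r[Y,Y] = 1 (diagonal).
  r[Y,Z] = 1.9 / (3.0496 · 1.0954) = 1.9 / 3.3407 = 0.5688
  r[Z,Z] = 1 (diagonal).

R is symmetric with unit diagonal. Assembling:

R = [[1, -0.0427, 0.7336],
 [-0.0427, 1, 0.5688],
 [0.7336, 0.5688, 1]]


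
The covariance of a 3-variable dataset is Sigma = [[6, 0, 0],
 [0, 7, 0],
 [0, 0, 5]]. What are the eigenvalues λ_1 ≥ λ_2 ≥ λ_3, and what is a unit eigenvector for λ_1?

Step 1 — characteristic polynomial p(λ) = det(λI - Sigma) = λ³ - tr·λ² + c_1·λ - det, where tr = trace, c_1 = sum of the principal 2×2 minors, det = det(Sigma):
  tr = 6 + 7 + 5 = 18,
  c_1 = (6·7 - (0)²) + (6·5 - (0)²) + (7·5 - (0)²) = 42 + 30 + 35 = 107,
  det = 6·(7·5 - (0)²) - (0)·((0)·5 - (0)·(0)) + (0)·((0)·(0) - 7·(0)) = 6·(35) - (0)·(0) + (0)·(0) = 210.
  So p(λ) = λ³ - 18λ² + 107λ - 210.
Step 2 — look for an integer root (rational root theorem: any rational root is an integer divisor of 210). Testing λ = 5:
  p(5) = 125 - 450 + 535 - 210 = 0  ✓
  Dividing out (λ - 5): p(λ) = (λ - 5)(λ² - 13λ + 42).
Step 3 — remaining eigenvalues from the quadratic λ² - 13λ + 42 = 0:
  Δ = 13² - 4·42 = 169 - 168 = 1,  λ = (13 ± √1)/2 = (13 ± 1)/2 = 7 or 6.
  Sorted: λ_1 = 7,  λ_2 = 6,  λ_3 = 5  (check: sum = 18 = tr ✓).

Step 4 — unit eigenvector for λ_1 = 7: v spans the null space of (Sigma - λ_1 I), whose rows are
  r_1 = (-1, 0, 0),  r_2 = (0, 0, 0),  r_3 = (0, 0, -2).
  v is orthogonal to every row, so take v ∝ r_1 × r_3 = ((0)·(-2) - (0)·(0), (0)·(0) - (-1)·(-2), (-1)·(0) - (0)·(0)) = (0, -2, 0).
  Rescale (divide by 2; multiply by -1 so the first nonzero entry is positive): u = (0, 1, 0).
  ||u|| = √((0)² + (1)² + (0)²) = √(1) = 1,  v_1 = u/||u|| ≈ (0, 1, 0) (||v_1|| = 1).

λ_1 = 7,  λ_2 = 6,  λ_3 = 5;  v_1 ≈ (0, 1, 0)


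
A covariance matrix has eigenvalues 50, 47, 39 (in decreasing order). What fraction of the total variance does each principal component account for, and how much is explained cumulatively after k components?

Step 1 — total variance = trace(Sigma) = Σ λ_i = 50 + 47 + 39 = 136.

Step 2 — fraction explained by component i = λ_i / Σ λ:
  PC1: 50/136 = 0.3676
  PC2: 47/136 = 0.3456
  PC3: 39/136 = 0.2868

Step 3 — cumulative fraction after k components = (λ_1 + ... + λ_k) / Σ λ:
  k = 1: 50/136 = 0.3676
  k = 2: (50 + 47)/136 = 97/136 = 0.7132
  k = 3: (50 + 47 + 39)/136 = 136/136 = 1

Summary (fraction, with percent):

explained: PC1 0.3676 (36.76%), PC2 0.3456 (34.56%), PC3 0.2868 (28.68%);  cumulative: 0.3676, 0.7132, 1


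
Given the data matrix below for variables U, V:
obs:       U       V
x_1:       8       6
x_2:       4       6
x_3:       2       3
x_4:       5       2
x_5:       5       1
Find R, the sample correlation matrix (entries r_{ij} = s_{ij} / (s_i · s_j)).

Step 1 — column means:
  mean(U) = (8 + 4 + 2 + 5 + 5) / 5 = 24/5 = 4.8
  mean(V) = (6 + 6 + 3 + 2 + 1) / 5 = 18/5 = 3.6

Step 2 — sample variances and covariances s[i,j] = (1/(n-1)) · Σ_k (x_{k,i} - mean_i) · (x_{k,j} - mean_j), with n-1 = 4:
  s[U,U] = ((3.2)·(3.2) + (-0.8)·(-0.8) + (-2.8)·(-2.8) + (0.2)·(0.2) + (0.2)·(0.2)) / 4 = 18.8/4 = 4.7
  s[U,V] = ((3.2)·(2.4) + (-0.8)·(2.4) + (-2.8)·(-0.6) + (0.2)·(-1.6) + (0.2)·(-2.6)) / 4 = 6.6/4 = 1.65
  s[V,V] = ((2.4)·(2.4) + (2.4)·(2.4) + (-0.6)·(-0.6) + (-1.6)·(-1.6) + (-2.6)·(-2.6)) / 4 = 21.2/4 = 5.3
  Sample standard deviations s_i = √(s[i,i]):
  s(U) = √(4.7) = 2.1679
  s(V) = √(5.3) = 2.3022

Step 3 — r_{ij} = s_{ij} / (s_i · s_j):
  r[U,U] = 1 (diagonal).
  r[U,V] = 1.65 / (2.1679 · 2.3022) = 1.65 / 4.991 = 0.3306
  r[V,V] = 1 (diagonal).

R is symmetric with unit diagonal. Assembling:

R = [[1, 0.3306],
 [0.3306, 1]]


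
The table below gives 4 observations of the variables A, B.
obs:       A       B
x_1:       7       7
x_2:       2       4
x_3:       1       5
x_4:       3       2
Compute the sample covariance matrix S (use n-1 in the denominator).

Step 1 — column means:
  mean(A) = (7 + 2 + 1 + 3) / 4 = 13/4 = 3.25
  mean(B) = (7 + 4 + 5 + 2) / 4 = 18/4 = 4.5

Step 2 — sample covariance S[i,j] = (1/(n-1)) · Σ_k (x_{k,i} - mean_i) · (x_{k,j} - mean_j), with n-1 = 3.
  S[A,A] = ((3.75)·(3.75) + (-1.25)·(-1.25) + (-2.25)·(-2.25) + (-0.25)·(-0.25)) / 3 = 20.75/3 = 6.9167
  S[A,B] = ((3.75)·(2.5) + (-1.25)·(-0.5) + (-2.25)·(0.5) + (-0.25)·(-2.5)) / 3 = 9.5/3 = 3.1667
  S[B,B] = ((2.5)·(2.5) + (-0.5)·(-0.5) + (0.5)·(0.5) + (-2.5)·(-2.5)) / 3 = 13/3 = 4.3333

S is symmetric (S[j,i] = S[i,j]). Assembling:

S = [[6.9167, 3.1667],
 [3.1667, 4.3333]]


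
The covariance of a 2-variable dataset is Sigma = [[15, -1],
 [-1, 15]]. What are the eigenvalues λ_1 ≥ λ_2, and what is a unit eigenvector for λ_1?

Step 1 — characteristic polynomial of 2×2 Sigma:
  det(Sigma - λI) = λ² - trace · λ + det = 0.
  trace = 15 + 15 = 30, det = 15·15 - (-1)² = 224.
Step 2 — discriminant:
  Δ = trace² - 4·det = 900 - 896 = 4.
Step 3 — eigenvalues:
  λ = (trace ± √Δ)/2 = (30 ± 2)/2,
  λ_1 = 16,  λ_2 = 14.

Step 4 — unit eigenvector for λ_1: solve (Sigma - λ_1 I)v = 0. First row:
  (15 - 16)·v_x + (-1)·v_y = 0, i.e. (-1)·v_x + (-1)·v_y = 0,
  so v ∝ (b, λ_1 - a) = (-1, 1); multiply by -1 so the first entry is positive: u = (1, -1).
  ||u|| = √((1)² + (-1)²) = √(2) ≈ 1.4142,
  v_1 = u/||u|| ≈ (0.7071, -0.7071) (||v_1|| = 1).

λ_1 = 16,  λ_2 = 14;  v_1 ≈ (0.7071, -0.7071)


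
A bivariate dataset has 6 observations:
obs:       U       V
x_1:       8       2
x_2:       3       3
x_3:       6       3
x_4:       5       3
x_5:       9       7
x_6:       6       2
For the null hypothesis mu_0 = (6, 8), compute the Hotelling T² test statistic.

Step 1 — sample mean vector:
  mean(U) = (8 + 3 + 6 + 5 + 9 + 6) / 6 = 37/6 = 6.1667
  mean(V) = (2 + 3 + 3 + 3 + 7 + 2) / 6 = 20/6 = 3.3333
  x̄ = (6.1667, 3.3333),  deviation x̄ - mu_0 = (6.1667, 3.3333) - (6, 8) = (0.1667, -4.6667).

Step 2 — sample covariance matrix, S[i,j] = (1/(n-1)) · Σ_k (x_{k,i} - mean_i) · (x_{k,j} - mean_j), divisor n-1 = 5:
  S[U,U] = ((1.8333)·(1.8333) + (-3.1667)·(-3.1667) + (-0.1667)·(-0.1667) + (-1.1667)·(-1.1667) + (2.8333)·(2.8333) + (-0.1667)·(-0.1667)) / 5 = 22.8333/5 = 4.5667
  S[U,V] = ((1.8333)·(-1.3333) + (-3.1667)·(-0.3333) + (-0.1667)·(-0.3333) + (-1.1667)·(-0.3333) + (2.8333)·(3.6667) + (-0.1667)·(-1.3333)) / 5 = 9.6667/5 = 1.9333
  S[V,V] = ((-1.3333)·(-1.3333) + (-0.3333)·(-0.3333) + (-0.3333)·(-0.3333) + (-0.3333)·(-0.3333) + (3.6667)·(3.6667) + (-1.3333)·(-1.3333)) / 5 = 17.3333/5 = 3.4667
  S = [[4.5667, 1.9333],
 [1.9333, 3.4667]].

Step 3 — invert S. det(S) = 4.5667·3.4667 - (1.9333)² = 12.0933.
  S^{-1} = (1/det) · [[d, -b], [-b, a]] = [[0.2867, -0.1599],
 [-0.1599, 0.3776]].

Step 4 — quadratic form (x̄ - mu_0)^T · S^{-1} · (x̄ - mu_0):
  S^{-1} · (x̄ - mu_0) = (0.7938, -1.7889),
  (x̄ - mu_0)^T · [...] = (0.1667)·(0.7938) + (-4.6667)·(-1.7889) = 8.4803.

Step 5 — scale by n: T² = 6 · 8.4803 = 50.882.

T² ≈ 50.882


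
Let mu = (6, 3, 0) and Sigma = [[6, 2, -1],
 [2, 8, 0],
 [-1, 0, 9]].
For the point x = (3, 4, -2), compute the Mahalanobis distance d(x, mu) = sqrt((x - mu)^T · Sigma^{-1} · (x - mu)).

Step 1 — centre the observation: (x - mu) = (-3, 1, -2).

Step 2 — invert Sigma (cofactor / det for 3×3, or solve directly):
  Sigma^{-1} = [[0.1856, -0.0464, 0.0206],
 [-0.0464, 0.1366, -0.0052],
 [0.0206, -0.0052, 0.1134]].

Step 3 — form the quadratic (x - mu)^T · Sigma^{-1} · (x - mu):
  Sigma^{-1} · (x - mu) = (-0.6443, 0.2861, -0.2938).
  (x - mu)^T · [Sigma^{-1} · (x - mu)] = (-3)·(-0.6443) + (1)·(0.2861) + (-2)·(-0.2938) = 2.8067.

Step 4 — take square root: d = √(2.8067) ≈ 1.6753.

d(x, mu) = √(2.8067) ≈ 1.6753


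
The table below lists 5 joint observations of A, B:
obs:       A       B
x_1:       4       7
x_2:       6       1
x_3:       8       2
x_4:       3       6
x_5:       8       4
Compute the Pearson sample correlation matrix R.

Step 1 — column means:
  mean(A) = (4 + 6 + 8 + 3 + 8) / 5 = 29/5 = 5.8
  mean(B) = (7 + 1 + 2 + 6 + 4) / 5 = 20/5 = 4

Step 2 — sample variances and covariances s[i,j] = (1/(n-1)) · Σ_k (x_{k,i} - mean_i) · (x_{k,j} - mean_j), with n-1 = 4:
  s[A,A] = ((-1.8)·(-1.8) + (0.2)·(0.2) + (2.2)·(2.2) + (-2.8)·(-2.8) + (2.2)·(2.2)) / 4 = 20.8/4 = 5.2
  s[A,B] = ((-1.8)·(3) + (0.2)·(-3) + (2.2)·(-2) + (-2.8)·(2) + (2.2)·(0)) / 4 = -16/4 = -4
  s[B,B] = ((3)·(3) + (-3)·(-3) + (-2)·(-2) + (2)·(2) + (0)·(0)) / 4 = 26/4 = 6.5
  Sample standard deviations s_i = √(s[i,i]):
  s(A) = √(5.2) = 2.2804
  s(B) = √(6.5) = 2.5495

Step 3 — r_{ij} = s_{ij} / (s_i · s_j):
  r[A,A] = 1 (diagonal).
  r[A,B] = -4 / (2.2804 · 2.5495) = -4 / 5.8138 = -0.688
  r[B,B] = 1 (diagonal).

R is symmetric with unit diagonal. Assembling:

R = [[1, -0.688],
 [-0.688, 1]]


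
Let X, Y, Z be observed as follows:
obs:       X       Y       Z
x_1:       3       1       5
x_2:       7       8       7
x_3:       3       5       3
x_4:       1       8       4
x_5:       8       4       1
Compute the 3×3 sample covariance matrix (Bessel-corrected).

Step 1 — column means:
  mean(X) = (3 + 7 + 3 + 1 + 8) / 5 = 22/5 = 4.4
  mean(Y) = (1 + 8 + 5 + 8 + 4) / 5 = 26/5 = 5.2
  mean(Z) = (5 + 7 + 3 + 4 + 1) / 5 = 20/5 = 4

Step 2 — sample covariance S[i,j] = (1/(n-1)) · Σ_k (x_{k,i} - mean_i) · (x_{k,j} - mean_j), with n-1 = 4.
  S[X,X] = ((-1.4)·(-1.4) + (2.6)·(2.6) + (-1.4)·(-1.4) + (-3.4)·(-3.4) + (3.6)·(3.6)) / 4 = 35.2/4 = 8.8
  S[X,Y] = ((-1.4)·(-4.2) + (2.6)·(2.8) + (-1.4)·(-0.2) + (-3.4)·(2.8) + (3.6)·(-1.2)) / 4 = -0.4/4 = -0.1
  S[X,Z] = ((-1.4)·(1) + (2.6)·(3) + (-1.4)·(-1) + (-3.4)·(0) + (3.6)·(-3)) / 4 = -3/4 = -0.75
  S[Y,Y] = ((-4.2)·(-4.2) + (2.8)·(2.8) + (-0.2)·(-0.2) + (2.8)·(2.8) + (-1.2)·(-1.2)) / 4 = 34.8/4 = 8.7
  S[Y,Z] = ((-4.2)·(1) + (2.8)·(3) + (-0.2)·(-1) + (2.8)·(0) + (-1.2)·(-3)) / 4 = 8/4 = 2
  S[Z,Z] = ((1)·(1) + (3)·(3) + (-1)·(-1) + (0)·(0) + (-3)·(-3)) / 4 = 20/4 = 5

S is symmetric (S[j,i] = S[i,j]). Assembling:

S = [[8.8, -0.1, -0.75],
 [-0.1, 8.7, 2],
 [-0.75, 2, 5]]


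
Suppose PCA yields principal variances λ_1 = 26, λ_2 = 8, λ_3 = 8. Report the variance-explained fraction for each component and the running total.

Step 1 — total variance = trace(Sigma) = Σ λ_i = 26 + 8 + 8 = 42.

Step 2 — fraction explained by component i = λ_i / Σ λ:
  PC1: 26/42 = 0.619
  PC2: 8/42 = 0.1905
  PC3: 8/42 = 0.1905

Step 3 — cumulative fraction after k components = (λ_1 + ... + λ_k) / Σ λ:
  k = 1: 26/42 = 0.619
  k = 2: (26 + 8)/42 = 34/42 = 0.8095
  k = 3: (26 + 8 + 8)/42 = 42/42 = 1

Summary (fraction, with percent):

explained: PC1 0.619 (61.9%), PC2 0.1905 (19.05%), PC3 0.1905 (19.05%);  cumulative: 0.619, 0.8095, 1


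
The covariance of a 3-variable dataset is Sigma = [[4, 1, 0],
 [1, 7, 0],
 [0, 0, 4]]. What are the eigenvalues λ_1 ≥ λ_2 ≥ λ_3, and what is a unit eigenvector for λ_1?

Step 1 — characteristic polynomial p(λ) = det(λI - Sigma) = λ³ - tr·λ² + c_1·λ - det, where tr = trace, c_1 = sum of the principal 2×2 minors, det = det(Sigma):
  tr = 4 + 7 + 4 = 15,
  c_1 = (4·7 - (1)²) + (4·4 - (0)²) + (7·4 - (0)²) = 27 + 16 + 28 = 71,
  det = 4·(7·4 - (0)²) - (1)·((1)·4 - (0)·(0)) + (0)·((1)·(0) - 7·(0)) = 4·(28) - (1)·(4) + (0)·(0) = 108.
  So p(λ) = λ³ - 15λ² + 71λ - 108.
Step 2 — look for an integer root (rational root theorem: any rational root is an integer divisor of 108). Testing λ = 4:
  p(4) = 64 - 240 + 284 - 108 = 0  ✓
  Dividing out (λ - 4): p(λ) = (λ - 4)(λ² - 11λ + 27).
Step 3 — remaining eigenvalues from the quadratic λ² - 11λ + 27 = 0:
  Δ = 11² - 4·27 = 121 - 108 = 13,  λ = (11 ± √13)/2 = (11 ± 3.6056)/2 ≈ 7.3028 or 3.6972.
  Sorted: λ_1 = 7.3028,  λ_2 = 4,  λ_3 = 3.6972  (check: sum = 15 = tr ✓).

Step 4 — unit eigenvector for λ_1 ≈ 7.3028: v spans the null space of (Sigma - λ_1 I), whose rows are
  r_1 = (-3.3028, 1, 0),  r_2 = (1, -0.3028, 0),  r_3 = (0, 0, -3.3028).
  v is orthogonal to every row, so take v ∝ r_1 × r_3 = ((1)·(-3.3028) - (0)·(0), (0)·(0) - (-3.3028)·(-3.3028), (-3.3028)·(0) - (1)·(0)) ≈ (-3.3028, -10.9083, 0).
  Rescale (multiply by -1 so the first nonzero entry is positive): u = (3.3028, 10.9083, 0).
  ||u|| = √((3.3028)² + (10.9083)² + (0)²) = √(129.8999) ≈ 11.3974,  v_1 = u/||u|| ≈ (0.2898, 0.9571, 0) (||v_1|| = 1).

λ_1 = 7.3028,  λ_2 = 4,  λ_3 = 3.6972;  v_1 ≈ (0.2898, 0.9571, 0)
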